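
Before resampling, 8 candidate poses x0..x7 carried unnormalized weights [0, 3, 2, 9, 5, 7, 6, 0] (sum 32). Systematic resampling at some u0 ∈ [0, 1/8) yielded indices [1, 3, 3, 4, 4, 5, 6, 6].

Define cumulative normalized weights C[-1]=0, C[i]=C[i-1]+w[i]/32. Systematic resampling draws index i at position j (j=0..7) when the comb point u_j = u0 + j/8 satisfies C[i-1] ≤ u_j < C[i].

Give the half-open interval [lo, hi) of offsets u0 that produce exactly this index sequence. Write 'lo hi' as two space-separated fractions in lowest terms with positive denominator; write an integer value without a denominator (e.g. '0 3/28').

1/16 3/32

C = [0, 3/32, 5/32, 7/16, 19/32, 13/16, 1, 1]
j=0 picked index 1: u0 ∈ [0, 3/32)
j=1 picked index 3: u0 ∈ [1/32, 5/16)
j=2 picked index 3: u0 ∈ [-3/32, 3/16)
j=3 picked index 4: u0 ∈ [1/16, 7/32)
j=4 picked index 4: u0 ∈ [-1/16, 3/32)
j=5 picked index 5: u0 ∈ [-1/32, 3/16)
j=6 picked index 6: u0 ∈ [1/16, 1/4)
j=7 picked index 6: u0 ∈ [-1/16, 1/8)
intersection: [1/16, 3/32)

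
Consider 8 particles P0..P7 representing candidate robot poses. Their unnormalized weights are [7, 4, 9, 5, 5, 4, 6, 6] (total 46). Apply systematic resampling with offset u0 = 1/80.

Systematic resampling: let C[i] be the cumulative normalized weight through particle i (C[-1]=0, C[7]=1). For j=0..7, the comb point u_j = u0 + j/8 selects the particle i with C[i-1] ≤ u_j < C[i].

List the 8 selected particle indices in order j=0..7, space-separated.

C = [7/46, 11/46, 10/23, 25/46, 15/23, 17/23, 20/23, 1]
j=0: u_0=1/80 ∈ [0, 7/46) → index 0
j=1: u_1=11/80 ∈ [0, 7/46) → index 0
j=2: u_2=21/80 ∈ [11/46, 10/23) → index 2
j=3: u_3=31/80 ∈ [11/46, 10/23) → index 2
j=4: u_4=41/80 ∈ [10/23, 25/46) → index 3
j=5: u_5=51/80 ∈ [25/46, 15/23) → index 4
j=6: u_6=61/80 ∈ [17/23, 20/23) → index 6
j=7: u_7=71/80 ∈ [20/23, 1) → index 7

0 0 2 2 3 4 6 7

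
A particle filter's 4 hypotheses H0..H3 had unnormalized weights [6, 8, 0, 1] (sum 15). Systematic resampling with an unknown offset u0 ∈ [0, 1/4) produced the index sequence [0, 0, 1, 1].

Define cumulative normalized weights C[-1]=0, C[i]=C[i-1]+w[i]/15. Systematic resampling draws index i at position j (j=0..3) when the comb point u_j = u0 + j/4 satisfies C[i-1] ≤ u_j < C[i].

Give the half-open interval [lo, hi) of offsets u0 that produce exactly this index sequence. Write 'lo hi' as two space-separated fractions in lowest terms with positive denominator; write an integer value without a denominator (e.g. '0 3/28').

C = [2/5, 14/15, 14/15, 1]
j=0 picked index 0: u0 ∈ [0, 2/5)
j=1 picked index 0: u0 ∈ [-1/4, 3/20)
j=2 picked index 1: u0 ∈ [-1/10, 13/30)
j=3 picked index 1: u0 ∈ [-7/20, 11/60)
intersection: [0, 3/20)

0 3/20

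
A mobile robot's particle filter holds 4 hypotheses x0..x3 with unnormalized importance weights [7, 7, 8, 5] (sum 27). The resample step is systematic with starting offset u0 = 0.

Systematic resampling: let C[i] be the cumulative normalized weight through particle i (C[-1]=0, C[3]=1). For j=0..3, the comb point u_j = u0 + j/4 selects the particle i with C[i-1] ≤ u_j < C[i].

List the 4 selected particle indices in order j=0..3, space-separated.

C = [7/27, 14/27, 22/27, 1]
j=0: u_0=0 ∈ [0, 7/27) → index 0
j=1: u_1=1/4 ∈ [0, 7/27) → index 0
j=2: u_2=1/2 ∈ [7/27, 14/27) → index 1
j=3: u_3=3/4 ∈ [14/27, 22/27) → index 2

0 0 1 2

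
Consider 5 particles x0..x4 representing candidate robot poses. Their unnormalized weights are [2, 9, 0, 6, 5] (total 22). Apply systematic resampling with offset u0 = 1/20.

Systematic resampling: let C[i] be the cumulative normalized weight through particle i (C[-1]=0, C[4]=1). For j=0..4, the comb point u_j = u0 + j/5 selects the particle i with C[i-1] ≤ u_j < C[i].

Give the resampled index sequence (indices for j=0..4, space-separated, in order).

C = [1/11, 1/2, 1/2, 17/22, 1]
j=0: u_0=1/20 ∈ [0, 1/11) → index 0
j=1: u_1=1/4 ∈ [1/11, 1/2) → index 1
j=2: u_2=9/20 ∈ [1/11, 1/2) → index 1
j=3: u_3=13/20 ∈ [1/2, 17/22) → index 3
j=4: u_4=17/20 ∈ [17/22, 1) → index 4

0 1 1 3 4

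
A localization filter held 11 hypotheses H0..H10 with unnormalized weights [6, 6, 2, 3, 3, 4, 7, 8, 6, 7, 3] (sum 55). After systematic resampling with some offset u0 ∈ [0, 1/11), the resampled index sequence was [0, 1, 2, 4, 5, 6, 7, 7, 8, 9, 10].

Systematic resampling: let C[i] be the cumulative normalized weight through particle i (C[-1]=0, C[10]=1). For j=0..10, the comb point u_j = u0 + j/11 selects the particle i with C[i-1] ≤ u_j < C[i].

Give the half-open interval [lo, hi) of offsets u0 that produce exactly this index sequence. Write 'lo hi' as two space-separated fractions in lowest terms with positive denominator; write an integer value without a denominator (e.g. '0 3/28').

2/55 4/55

C = [6/55, 12/55, 14/55, 17/55, 4/11, 24/55, 31/55, 39/55, 9/11, 52/55, 1]
j=0 picked index 0: u0 ∈ [0, 6/55)
j=1 picked index 1: u0 ∈ [1/55, 7/55)
j=2 picked index 2: u0 ∈ [2/55, 4/55)
j=3 picked index 4: u0 ∈ [2/55, 1/11)
j=4 picked index 5: u0 ∈ [0, 4/55)
j=5 picked index 6: u0 ∈ [-1/55, 6/55)
j=6 picked index 7: u0 ∈ [1/55, 9/55)
j=7 picked index 7: u0 ∈ [-4/55, 4/55)
j=8 picked index 8: u0 ∈ [-1/55, 1/11)
j=9 picked index 9: u0 ∈ [0, 7/55)
j=10 picked index 10: u0 ∈ [2/55, 1/11)
intersection: [2/55, 4/55)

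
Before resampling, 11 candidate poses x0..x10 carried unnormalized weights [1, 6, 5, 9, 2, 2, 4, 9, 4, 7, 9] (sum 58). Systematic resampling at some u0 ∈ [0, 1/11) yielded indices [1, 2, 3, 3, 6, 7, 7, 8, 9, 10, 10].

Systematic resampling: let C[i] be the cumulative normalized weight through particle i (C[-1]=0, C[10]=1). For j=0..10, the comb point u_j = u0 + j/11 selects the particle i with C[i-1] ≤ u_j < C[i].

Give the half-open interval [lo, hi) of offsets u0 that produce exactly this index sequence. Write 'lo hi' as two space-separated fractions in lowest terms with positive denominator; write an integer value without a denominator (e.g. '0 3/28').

C = [1/58, 7/58, 6/29, 21/58, 23/58, 25/58, 1/2, 19/29, 21/29, 49/58, 1]
j=0 picked index 1: u0 ∈ [1/58, 7/58)
j=1 picked index 2: u0 ∈ [19/638, 37/319)
j=2 picked index 3: u0 ∈ [8/319, 115/638)
j=3 picked index 3: u0 ∈ [-21/319, 57/638)
j=4 picked index 6: u0 ∈ [43/638, 3/22)
j=5 picked index 7: u0 ∈ [1/22, 64/319)
j=6 picked index 7: u0 ∈ [-1/22, 35/319)
j=7 picked index 8: u0 ∈ [6/319, 28/319)
j=8 picked index 9: u0 ∈ [-1/319, 75/638)
j=9 picked index 10: u0 ∈ [17/638, 2/11)
j=10 picked index 10: u0 ∈ [-41/638, 1/11)
intersection: [43/638, 28/319)

43/638 28/319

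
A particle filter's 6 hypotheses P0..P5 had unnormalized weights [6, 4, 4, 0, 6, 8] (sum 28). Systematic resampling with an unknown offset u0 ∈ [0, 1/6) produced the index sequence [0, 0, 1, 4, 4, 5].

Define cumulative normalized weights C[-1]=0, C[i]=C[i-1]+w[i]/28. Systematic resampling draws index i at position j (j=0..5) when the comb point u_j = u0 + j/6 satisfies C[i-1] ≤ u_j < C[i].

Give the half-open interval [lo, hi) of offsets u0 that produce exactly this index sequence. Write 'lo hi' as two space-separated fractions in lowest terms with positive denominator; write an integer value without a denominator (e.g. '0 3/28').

0 1/42

C = [3/14, 5/14, 1/2, 1/2, 5/7, 1]
j=0 picked index 0: u0 ∈ [0, 3/14)
j=1 picked index 0: u0 ∈ [-1/6, 1/21)
j=2 picked index 1: u0 ∈ [-5/42, 1/42)
j=3 picked index 4: u0 ∈ [0, 3/14)
j=4 picked index 4: u0 ∈ [-1/6, 1/21)
j=5 picked index 5: u0 ∈ [-5/42, 1/6)
intersection: [0, 1/42)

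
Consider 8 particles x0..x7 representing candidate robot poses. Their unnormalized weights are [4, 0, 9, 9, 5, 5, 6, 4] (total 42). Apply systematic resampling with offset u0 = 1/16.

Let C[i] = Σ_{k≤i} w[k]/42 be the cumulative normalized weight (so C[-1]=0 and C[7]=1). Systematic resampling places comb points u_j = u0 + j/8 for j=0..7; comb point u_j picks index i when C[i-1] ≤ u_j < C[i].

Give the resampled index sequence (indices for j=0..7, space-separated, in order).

C = [2/21, 2/21, 13/42, 11/21, 9/14, 16/21, 19/21, 1]
j=0: u_0=1/16 ∈ [0, 2/21) → index 0
j=1: u_1=3/16 ∈ [2/21, 13/42) → index 2
j=2: u_2=5/16 ∈ [13/42, 11/21) → index 3
j=3: u_3=7/16 ∈ [13/42, 11/21) → index 3
j=4: u_4=9/16 ∈ [11/21, 9/14) → index 4
j=5: u_5=11/16 ∈ [9/14, 16/21) → index 5
j=6: u_6=13/16 ∈ [16/21, 19/21) → index 6
j=7: u_7=15/16 ∈ [19/21, 1) → index 7

0 2 3 3 4 5 6 7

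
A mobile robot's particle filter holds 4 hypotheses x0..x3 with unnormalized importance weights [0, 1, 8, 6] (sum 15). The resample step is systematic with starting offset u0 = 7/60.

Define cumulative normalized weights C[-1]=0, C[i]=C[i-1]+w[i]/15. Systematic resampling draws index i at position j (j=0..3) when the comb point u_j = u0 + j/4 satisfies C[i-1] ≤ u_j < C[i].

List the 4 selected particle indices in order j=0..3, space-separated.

C = [0, 1/15, 3/5, 1]
j=0: u_0=7/60 ∈ [1/15, 3/5) → index 2
j=1: u_1=11/30 ∈ [1/15, 3/5) → index 2
j=2: u_2=37/60 ∈ [3/5, 1) → index 3
j=3: u_3=13/15 ∈ [3/5, 1) → index 3

2 2 3 3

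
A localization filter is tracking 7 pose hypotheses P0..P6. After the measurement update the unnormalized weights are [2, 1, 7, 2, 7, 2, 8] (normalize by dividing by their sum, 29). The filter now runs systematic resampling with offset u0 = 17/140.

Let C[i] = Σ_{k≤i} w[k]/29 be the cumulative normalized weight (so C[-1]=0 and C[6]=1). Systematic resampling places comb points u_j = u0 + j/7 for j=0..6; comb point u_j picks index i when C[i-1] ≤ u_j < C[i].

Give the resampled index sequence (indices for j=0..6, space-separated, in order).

C = [2/29, 3/29, 10/29, 12/29, 19/29, 21/29, 1]
j=0: u_0=17/140 ∈ [3/29, 10/29) → index 2
j=1: u_1=37/140 ∈ [3/29, 10/29) → index 2
j=2: u_2=57/140 ∈ [10/29, 12/29) → index 3
j=3: u_3=11/20 ∈ [12/29, 19/29) → index 4
j=4: u_4=97/140 ∈ [19/29, 21/29) → index 5
j=5: u_5=117/140 ∈ [21/29, 1) → index 6
j=6: u_6=137/140 ∈ [21/29, 1) → index 6

2 2 3 4 5 6 6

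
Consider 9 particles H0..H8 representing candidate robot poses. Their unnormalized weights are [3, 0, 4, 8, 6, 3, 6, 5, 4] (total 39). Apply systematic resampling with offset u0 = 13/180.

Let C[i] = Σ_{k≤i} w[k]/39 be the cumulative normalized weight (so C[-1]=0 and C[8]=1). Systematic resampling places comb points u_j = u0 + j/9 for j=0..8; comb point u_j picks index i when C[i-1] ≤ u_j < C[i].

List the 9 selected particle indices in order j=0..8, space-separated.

0 3 3 4 4 6 6 7 8

C = [1/13, 1/13, 7/39, 5/13, 7/13, 8/13, 10/13, 35/39, 1]
j=0: u_0=13/180 ∈ [0, 1/13) → index 0
j=1: u_1=11/60 ∈ [7/39, 5/13) → index 3
j=2: u_2=53/180 ∈ [7/39, 5/13) → index 3
j=3: u_3=73/180 ∈ [5/13, 7/13) → index 4
j=4: u_4=31/60 ∈ [5/13, 7/13) → index 4
j=5: u_5=113/180 ∈ [8/13, 10/13) → index 6
j=6: u_6=133/180 ∈ [8/13, 10/13) → index 6
j=7: u_7=17/20 ∈ [10/13, 35/39) → index 7
j=8: u_8=173/180 ∈ [35/39, 1) → index 8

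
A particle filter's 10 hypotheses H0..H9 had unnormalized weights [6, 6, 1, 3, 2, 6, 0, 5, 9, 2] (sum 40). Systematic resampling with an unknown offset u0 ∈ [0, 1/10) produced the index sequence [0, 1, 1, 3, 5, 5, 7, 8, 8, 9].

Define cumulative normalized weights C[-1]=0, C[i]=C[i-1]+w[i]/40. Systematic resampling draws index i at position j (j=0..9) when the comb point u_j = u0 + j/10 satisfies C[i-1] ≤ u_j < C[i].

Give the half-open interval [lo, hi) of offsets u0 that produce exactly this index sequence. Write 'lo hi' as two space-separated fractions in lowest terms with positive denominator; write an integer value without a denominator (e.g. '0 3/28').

C = [3/20, 3/10, 13/40, 2/5, 9/20, 3/5, 3/5, 29/40, 19/20, 1]
j=0 picked index 0: u0 ∈ [0, 3/20)
j=1 picked index 1: u0 ∈ [1/20, 1/5)
j=2 picked index 1: u0 ∈ [-1/20, 1/10)
j=3 picked index 3: u0 ∈ [1/40, 1/10)
j=4 picked index 5: u0 ∈ [1/20, 1/5)
j=5 picked index 5: u0 ∈ [-1/20, 1/10)
j=6 picked index 7: u0 ∈ [0, 1/8)
j=7 picked index 8: u0 ∈ [1/40, 1/4)
j=8 picked index 8: u0 ∈ [-3/40, 3/20)
j=9 picked index 9: u0 ∈ [1/20, 1/10)
intersection: [1/20, 1/10)

1/20 1/10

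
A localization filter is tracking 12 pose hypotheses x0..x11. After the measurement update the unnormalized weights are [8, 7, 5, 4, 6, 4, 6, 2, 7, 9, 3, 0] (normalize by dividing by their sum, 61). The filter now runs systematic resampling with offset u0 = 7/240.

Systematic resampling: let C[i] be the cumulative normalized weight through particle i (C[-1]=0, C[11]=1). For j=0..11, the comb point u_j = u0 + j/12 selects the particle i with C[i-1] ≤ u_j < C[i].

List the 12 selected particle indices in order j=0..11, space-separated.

0 0 1 2 3 4 5 6 8 8 9 9

C = [8/61, 15/61, 20/61, 24/61, 30/61, 34/61, 40/61, 42/61, 49/61, 58/61, 1, 1]
j=0: u_0=7/240 ∈ [0, 8/61) → index 0
j=1: u_1=9/80 ∈ [0, 8/61) → index 0
j=2: u_2=47/240 ∈ [8/61, 15/61) → index 1
j=3: u_3=67/240 ∈ [15/61, 20/61) → index 2
j=4: u_4=29/80 ∈ [20/61, 24/61) → index 3
j=5: u_5=107/240 ∈ [24/61, 30/61) → index 4
j=6: u_6=127/240 ∈ [30/61, 34/61) → index 5
j=7: u_7=49/80 ∈ [34/61, 40/61) → index 6
j=8: u_8=167/240 ∈ [42/61, 49/61) → index 8
j=9: u_9=187/240 ∈ [42/61, 49/61) → index 8
j=10: u_10=69/80 ∈ [49/61, 58/61) → index 9
j=11: u_11=227/240 ∈ [49/61, 58/61) → index 9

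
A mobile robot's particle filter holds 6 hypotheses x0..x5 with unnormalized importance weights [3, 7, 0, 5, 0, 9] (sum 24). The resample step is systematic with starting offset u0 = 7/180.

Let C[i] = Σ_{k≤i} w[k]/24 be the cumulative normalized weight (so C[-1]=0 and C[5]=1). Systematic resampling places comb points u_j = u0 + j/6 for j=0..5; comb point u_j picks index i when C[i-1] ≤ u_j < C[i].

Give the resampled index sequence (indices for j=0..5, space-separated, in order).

C = [1/8, 5/12, 5/12, 5/8, 5/8, 1]
j=0: u_0=7/180 ∈ [0, 1/8) → index 0
j=1: u_1=37/180 ∈ [1/8, 5/12) → index 1
j=2: u_2=67/180 ∈ [1/8, 5/12) → index 1
j=3: u_3=97/180 ∈ [5/12, 5/8) → index 3
j=4: u_4=127/180 ∈ [5/8, 1) → index 5
j=5: u_5=157/180 ∈ [5/8, 1) → index 5

0 1 1 3 5 5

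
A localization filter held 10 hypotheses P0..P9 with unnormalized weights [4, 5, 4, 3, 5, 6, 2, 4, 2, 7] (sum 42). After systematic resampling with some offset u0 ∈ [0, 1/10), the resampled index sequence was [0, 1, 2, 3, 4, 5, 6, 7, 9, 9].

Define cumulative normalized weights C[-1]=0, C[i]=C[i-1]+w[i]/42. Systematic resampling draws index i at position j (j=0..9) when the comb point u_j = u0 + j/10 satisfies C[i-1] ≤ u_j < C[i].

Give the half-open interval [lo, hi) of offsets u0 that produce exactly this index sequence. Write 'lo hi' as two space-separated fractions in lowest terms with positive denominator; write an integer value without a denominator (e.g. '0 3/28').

3/70 17/210

C = [2/21, 3/14, 13/42, 8/21, 1/2, 9/14, 29/42, 11/14, 5/6, 1]
j=0 picked index 0: u0 ∈ [0, 2/21)
j=1 picked index 1: u0 ∈ [-1/210, 4/35)
j=2 picked index 2: u0 ∈ [1/70, 23/210)
j=3 picked index 3: u0 ∈ [1/105, 17/210)
j=4 picked index 4: u0 ∈ [-2/105, 1/10)
j=5 picked index 5: u0 ∈ [0, 1/7)
j=6 picked index 6: u0 ∈ [3/70, 19/210)
j=7 picked index 7: u0 ∈ [-1/105, 3/35)
j=8 picked index 9: u0 ∈ [1/30, 1/5)
j=9 picked index 9: u0 ∈ [-1/15, 1/10)
intersection: [3/70, 17/210)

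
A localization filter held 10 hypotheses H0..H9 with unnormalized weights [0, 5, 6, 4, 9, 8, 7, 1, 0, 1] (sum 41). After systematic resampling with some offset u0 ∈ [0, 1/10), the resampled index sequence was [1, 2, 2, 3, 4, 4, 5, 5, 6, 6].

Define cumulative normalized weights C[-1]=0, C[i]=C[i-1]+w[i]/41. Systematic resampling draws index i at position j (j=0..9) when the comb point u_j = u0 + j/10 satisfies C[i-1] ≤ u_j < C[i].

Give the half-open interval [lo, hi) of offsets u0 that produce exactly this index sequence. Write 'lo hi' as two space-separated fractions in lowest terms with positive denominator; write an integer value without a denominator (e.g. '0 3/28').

C = [0, 5/41, 11/41, 15/41, 24/41, 32/41, 39/41, 40/41, 40/41, 1]
j=0 picked index 1: u0 ∈ [0, 5/41)
j=1 picked index 2: u0 ∈ [9/410, 69/410)
j=2 picked index 2: u0 ∈ [-16/205, 14/205)
j=3 picked index 3: u0 ∈ [-13/410, 27/410)
j=4 picked index 4: u0 ∈ [-7/205, 38/205)
j=5 picked index 4: u0 ∈ [-11/82, 7/82)
j=6 picked index 5: u0 ∈ [-3/205, 37/205)
j=7 picked index 5: u0 ∈ [-47/410, 33/410)
j=8 picked index 6: u0 ∈ [-4/205, 31/205)
j=9 picked index 6: u0 ∈ [-49/410, 21/410)
intersection: [9/410, 21/410)

9/410 21/410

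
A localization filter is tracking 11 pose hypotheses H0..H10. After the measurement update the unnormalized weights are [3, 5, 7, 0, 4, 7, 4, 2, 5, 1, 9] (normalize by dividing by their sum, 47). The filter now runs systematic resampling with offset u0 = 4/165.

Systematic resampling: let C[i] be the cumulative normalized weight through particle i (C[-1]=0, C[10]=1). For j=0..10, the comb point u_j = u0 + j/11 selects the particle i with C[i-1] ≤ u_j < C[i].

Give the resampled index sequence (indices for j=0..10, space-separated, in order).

C = [3/47, 8/47, 15/47, 15/47, 19/47, 26/47, 30/47, 32/47, 37/47, 38/47, 1]
j=0: u_0=4/165 ∈ [0, 3/47) → index 0
j=1: u_1=19/165 ∈ [3/47, 8/47) → index 1
j=2: u_2=34/165 ∈ [8/47, 15/47) → index 2
j=3: u_3=49/165 ∈ [8/47, 15/47) → index 2
j=4: u_4=64/165 ∈ [15/47, 19/47) → index 4
j=5: u_5=79/165 ∈ [19/47, 26/47) → index 5
j=6: u_6=94/165 ∈ [26/47, 30/47) → index 6
j=7: u_7=109/165 ∈ [30/47, 32/47) → index 7
j=8: u_8=124/165 ∈ [32/47, 37/47) → index 8
j=9: u_9=139/165 ∈ [38/47, 1) → index 10
j=10: u_10=14/15 ∈ [38/47, 1) → index 10

0 1 2 2 4 5 6 7 8 10 10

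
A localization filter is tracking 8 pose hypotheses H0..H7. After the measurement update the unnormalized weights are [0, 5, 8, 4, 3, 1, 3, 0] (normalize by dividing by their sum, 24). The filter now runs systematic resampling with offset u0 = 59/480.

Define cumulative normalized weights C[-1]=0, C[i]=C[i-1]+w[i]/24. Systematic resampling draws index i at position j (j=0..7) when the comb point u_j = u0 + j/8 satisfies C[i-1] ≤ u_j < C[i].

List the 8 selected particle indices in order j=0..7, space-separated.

1 2 2 2 3 4 5 6

C = [0, 5/24, 13/24, 17/24, 5/6, 7/8, 1, 1]
j=0: u_0=59/480 ∈ [0, 5/24) → index 1
j=1: u_1=119/480 ∈ [5/24, 13/24) → index 2
j=2: u_2=179/480 ∈ [5/24, 13/24) → index 2
j=3: u_3=239/480 ∈ [5/24, 13/24) → index 2
j=4: u_4=299/480 ∈ [13/24, 17/24) → index 3
j=5: u_5=359/480 ∈ [17/24, 5/6) → index 4
j=6: u_6=419/480 ∈ [5/6, 7/8) → index 5
j=7: u_7=479/480 ∈ [7/8, 1) → index 6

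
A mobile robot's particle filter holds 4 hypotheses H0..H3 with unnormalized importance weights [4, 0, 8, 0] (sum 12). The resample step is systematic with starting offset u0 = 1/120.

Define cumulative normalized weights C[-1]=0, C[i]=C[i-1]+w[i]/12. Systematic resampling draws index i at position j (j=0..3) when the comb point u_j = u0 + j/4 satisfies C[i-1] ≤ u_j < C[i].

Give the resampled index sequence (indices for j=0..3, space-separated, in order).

0 0 2 2

C = [1/3, 1/3, 1, 1]
j=0: u_0=1/120 ∈ [0, 1/3) → index 0
j=1: u_1=31/120 ∈ [0, 1/3) → index 0
j=2: u_2=61/120 ∈ [1/3, 1) → index 2
j=3: u_3=91/120 ∈ [1/3, 1) → index 2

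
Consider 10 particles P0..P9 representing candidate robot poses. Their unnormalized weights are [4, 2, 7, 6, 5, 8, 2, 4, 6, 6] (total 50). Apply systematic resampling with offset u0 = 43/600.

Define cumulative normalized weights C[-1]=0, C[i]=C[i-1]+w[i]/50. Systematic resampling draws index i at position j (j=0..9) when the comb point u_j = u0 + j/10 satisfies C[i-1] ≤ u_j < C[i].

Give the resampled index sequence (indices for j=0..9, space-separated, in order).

0 2 3 3 4 5 6 8 8 9

C = [2/25, 3/25, 13/50, 19/50, 12/25, 16/25, 17/25, 19/25, 22/25, 1]
j=0: u_0=43/600 ∈ [0, 2/25) → index 0
j=1: u_1=103/600 ∈ [3/25, 13/50) → index 2
j=2: u_2=163/600 ∈ [13/50, 19/50) → index 3
j=3: u_3=223/600 ∈ [13/50, 19/50) → index 3
j=4: u_4=283/600 ∈ [19/50, 12/25) → index 4
j=5: u_5=343/600 ∈ [12/25, 16/25) → index 5
j=6: u_6=403/600 ∈ [16/25, 17/25) → index 6
j=7: u_7=463/600 ∈ [19/25, 22/25) → index 8
j=8: u_8=523/600 ∈ [19/25, 22/25) → index 8
j=9: u_9=583/600 ∈ [22/25, 1) → index 9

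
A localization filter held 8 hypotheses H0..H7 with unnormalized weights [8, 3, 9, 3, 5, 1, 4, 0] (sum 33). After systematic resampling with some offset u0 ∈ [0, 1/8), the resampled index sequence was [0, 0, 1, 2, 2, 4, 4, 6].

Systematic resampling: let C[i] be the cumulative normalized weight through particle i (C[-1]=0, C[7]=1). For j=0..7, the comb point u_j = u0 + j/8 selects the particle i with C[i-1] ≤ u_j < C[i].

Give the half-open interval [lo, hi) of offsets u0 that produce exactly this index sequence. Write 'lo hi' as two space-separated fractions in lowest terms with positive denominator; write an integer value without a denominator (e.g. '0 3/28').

19/264 1/12

C = [8/33, 1/3, 20/33, 23/33, 28/33, 29/33, 1, 1]
j=0 picked index 0: u0 ∈ [0, 8/33)
j=1 picked index 0: u0 ∈ [-1/8, 31/264)
j=2 picked index 1: u0 ∈ [-1/132, 1/12)
j=3 picked index 2: u0 ∈ [-1/24, 61/264)
j=4 picked index 2: u0 ∈ [-1/6, 7/66)
j=5 picked index 4: u0 ∈ [19/264, 59/264)
j=6 picked index 4: u0 ∈ [-7/132, 13/132)
j=7 picked index 6: u0 ∈ [1/264, 1/8)
intersection: [19/264, 1/12)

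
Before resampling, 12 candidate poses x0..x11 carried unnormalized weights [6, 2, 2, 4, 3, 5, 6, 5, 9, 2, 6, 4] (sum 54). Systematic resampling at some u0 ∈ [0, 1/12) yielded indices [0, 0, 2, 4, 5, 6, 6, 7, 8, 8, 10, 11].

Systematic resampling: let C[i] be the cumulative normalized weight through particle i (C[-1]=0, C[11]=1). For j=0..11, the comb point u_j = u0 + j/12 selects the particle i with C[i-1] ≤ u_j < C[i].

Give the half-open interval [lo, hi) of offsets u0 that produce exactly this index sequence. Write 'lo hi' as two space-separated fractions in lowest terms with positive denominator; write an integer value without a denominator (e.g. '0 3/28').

C = [1/9, 4/27, 5/27, 7/27, 17/54, 11/27, 14/27, 11/18, 7/9, 22/27, 25/27, 1]
j=0 picked index 0: u0 ∈ [0, 1/9)
j=1 picked index 0: u0 ∈ [-1/12, 1/36)
j=2 picked index 2: u0 ∈ [-1/54, 1/54)
j=3 picked index 4: u0 ∈ [1/108, 7/108)
j=4 picked index 5: u0 ∈ [-1/54, 2/27)
j=5 picked index 6: u0 ∈ [-1/108, 11/108)
j=6 picked index 6: u0 ∈ [-5/54, 1/54)
j=7 picked index 7: u0 ∈ [-7/108, 1/36)
j=8 picked index 8: u0 ∈ [-1/18, 1/9)
j=9 picked index 8: u0 ∈ [-5/36, 1/36)
j=10 picked index 10: u0 ∈ [-1/54, 5/54)
j=11 picked index 11: u0 ∈ [1/108, 1/12)
intersection: [1/108, 1/54)

1/108 1/54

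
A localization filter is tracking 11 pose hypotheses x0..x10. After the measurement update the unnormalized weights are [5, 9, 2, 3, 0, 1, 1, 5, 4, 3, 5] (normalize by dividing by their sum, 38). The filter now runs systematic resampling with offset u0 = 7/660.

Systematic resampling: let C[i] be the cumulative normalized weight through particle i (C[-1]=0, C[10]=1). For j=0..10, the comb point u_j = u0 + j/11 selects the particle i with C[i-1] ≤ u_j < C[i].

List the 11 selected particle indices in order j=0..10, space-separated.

0 0 1 1 2 3 7 7 8 9 10

C = [5/38, 7/19, 8/19, 1/2, 1/2, 10/19, 21/38, 13/19, 15/19, 33/38, 1]
j=0: u_0=7/660 ∈ [0, 5/38) → index 0
j=1: u_1=67/660 ∈ [0, 5/38) → index 0
j=2: u_2=127/660 ∈ [5/38, 7/19) → index 1
j=3: u_3=17/60 ∈ [5/38, 7/19) → index 1
j=4: u_4=247/660 ∈ [7/19, 8/19) → index 2
j=5: u_5=307/660 ∈ [8/19, 1/2) → index 3
j=6: u_6=367/660 ∈ [21/38, 13/19) → index 7
j=7: u_7=427/660 ∈ [21/38, 13/19) → index 7
j=8: u_8=487/660 ∈ [13/19, 15/19) → index 8
j=9: u_9=547/660 ∈ [15/19, 33/38) → index 9
j=10: u_10=607/660 ∈ [33/38, 1) → index 10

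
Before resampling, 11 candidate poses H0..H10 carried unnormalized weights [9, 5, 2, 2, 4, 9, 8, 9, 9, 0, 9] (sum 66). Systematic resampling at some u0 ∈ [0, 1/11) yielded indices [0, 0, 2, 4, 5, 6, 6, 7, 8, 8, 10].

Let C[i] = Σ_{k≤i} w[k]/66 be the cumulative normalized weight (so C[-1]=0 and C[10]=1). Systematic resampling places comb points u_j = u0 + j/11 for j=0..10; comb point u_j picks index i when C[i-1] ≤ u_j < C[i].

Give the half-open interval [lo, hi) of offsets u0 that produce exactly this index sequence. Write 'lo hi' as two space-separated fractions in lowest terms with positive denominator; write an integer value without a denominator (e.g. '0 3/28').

1/33 1/22

C = [3/22, 7/33, 8/33, 3/11, 1/3, 31/66, 13/22, 8/11, 19/22, 19/22, 1]
j=0 picked index 0: u0 ∈ [0, 3/22)
j=1 picked index 0: u0 ∈ [-1/11, 1/22)
j=2 picked index 2: u0 ∈ [1/33, 2/33)
j=3 picked index 4: u0 ∈ [0, 2/33)
j=4 picked index 5: u0 ∈ [-1/33, 7/66)
j=5 picked index 6: u0 ∈ [1/66, 3/22)
j=6 picked index 6: u0 ∈ [-5/66, 1/22)
j=7 picked index 7: u0 ∈ [-1/22, 1/11)
j=8 picked index 8: u0 ∈ [0, 3/22)
j=9 picked index 8: u0 ∈ [-1/11, 1/22)
j=10 picked index 10: u0 ∈ [-1/22, 1/11)
intersection: [1/33, 1/22)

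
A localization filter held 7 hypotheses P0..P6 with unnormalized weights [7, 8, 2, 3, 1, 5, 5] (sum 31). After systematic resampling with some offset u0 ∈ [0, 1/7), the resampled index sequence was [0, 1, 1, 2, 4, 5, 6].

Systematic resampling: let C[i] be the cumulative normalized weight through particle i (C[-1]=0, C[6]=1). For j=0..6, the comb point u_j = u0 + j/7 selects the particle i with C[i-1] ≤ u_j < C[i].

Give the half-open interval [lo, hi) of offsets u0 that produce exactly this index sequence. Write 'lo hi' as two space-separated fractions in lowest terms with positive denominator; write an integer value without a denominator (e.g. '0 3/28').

C = [7/31, 15/31, 17/31, 20/31, 21/31, 26/31, 1]
j=0 picked index 0: u0 ∈ [0, 7/31)
j=1 picked index 1: u0 ∈ [18/217, 74/217)
j=2 picked index 1: u0 ∈ [-13/217, 43/217)
j=3 picked index 2: u0 ∈ [12/217, 26/217)
j=4 picked index 4: u0 ∈ [16/217, 23/217)
j=5 picked index 5: u0 ∈ [-8/217, 27/217)
j=6 picked index 6: u0 ∈ [-4/217, 1/7)
intersection: [18/217, 23/217)

18/217 23/217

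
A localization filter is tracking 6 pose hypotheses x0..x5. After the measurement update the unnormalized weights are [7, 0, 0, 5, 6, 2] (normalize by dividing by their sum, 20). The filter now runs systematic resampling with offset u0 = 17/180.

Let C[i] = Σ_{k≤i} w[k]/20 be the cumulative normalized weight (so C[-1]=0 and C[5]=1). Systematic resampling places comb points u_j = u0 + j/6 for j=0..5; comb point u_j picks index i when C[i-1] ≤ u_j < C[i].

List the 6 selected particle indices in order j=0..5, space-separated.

C = [7/20, 7/20, 7/20, 3/5, 9/10, 1]
j=0: u_0=17/180 ∈ [0, 7/20) → index 0
j=1: u_1=47/180 ∈ [0, 7/20) → index 0
j=2: u_2=77/180 ∈ [7/20, 3/5) → index 3
j=3: u_3=107/180 ∈ [7/20, 3/5) → index 3
j=4: u_4=137/180 ∈ [3/5, 9/10) → index 4
j=5: u_5=167/180 ∈ [9/10, 1) → index 5

0 0 3 3 4 5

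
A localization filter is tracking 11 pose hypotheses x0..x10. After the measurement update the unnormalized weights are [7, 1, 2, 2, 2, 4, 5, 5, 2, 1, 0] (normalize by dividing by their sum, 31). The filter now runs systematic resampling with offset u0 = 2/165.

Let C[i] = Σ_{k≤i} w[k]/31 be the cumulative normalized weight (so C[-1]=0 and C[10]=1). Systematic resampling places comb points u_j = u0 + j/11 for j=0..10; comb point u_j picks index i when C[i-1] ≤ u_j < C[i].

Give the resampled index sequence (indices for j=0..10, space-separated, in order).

0 0 0 2 3 5 5 6 6 7 8

C = [7/31, 8/31, 10/31, 12/31, 14/31, 18/31, 23/31, 28/31, 30/31, 1, 1]
j=0: u_0=2/165 ∈ [0, 7/31) → index 0
j=1: u_1=17/165 ∈ [0, 7/31) → index 0
j=2: u_2=32/165 ∈ [0, 7/31) → index 0
j=3: u_3=47/165 ∈ [8/31, 10/31) → index 2
j=4: u_4=62/165 ∈ [10/31, 12/31) → index 3
j=5: u_5=7/15 ∈ [14/31, 18/31) → index 5
j=6: u_6=92/165 ∈ [14/31, 18/31) → index 5
j=7: u_7=107/165 ∈ [18/31, 23/31) → index 6
j=8: u_8=122/165 ∈ [18/31, 23/31) → index 6
j=9: u_9=137/165 ∈ [23/31, 28/31) → index 7
j=10: u_10=152/165 ∈ [28/31, 30/31) → index 8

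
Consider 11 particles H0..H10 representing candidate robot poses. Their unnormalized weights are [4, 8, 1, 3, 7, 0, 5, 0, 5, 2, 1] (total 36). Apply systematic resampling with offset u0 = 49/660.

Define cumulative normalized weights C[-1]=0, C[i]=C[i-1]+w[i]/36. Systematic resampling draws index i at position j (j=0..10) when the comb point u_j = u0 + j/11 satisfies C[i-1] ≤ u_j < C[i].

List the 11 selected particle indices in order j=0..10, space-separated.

C = [1/9, 1/3, 13/36, 4/9, 23/36, 23/36, 7/9, 7/9, 11/12, 35/36, 1]
j=0: u_0=49/660 ∈ [0, 1/9) → index 0
j=1: u_1=109/660 ∈ [1/9, 1/3) → index 1
j=2: u_2=169/660 ∈ [1/9, 1/3) → index 1
j=3: u_3=229/660 ∈ [1/3, 13/36) → index 2
j=4: u_4=289/660 ∈ [13/36, 4/9) → index 3
j=5: u_5=349/660 ∈ [4/9, 23/36) → index 4
j=6: u_6=409/660 ∈ [4/9, 23/36) → index 4
j=7: u_7=469/660 ∈ [23/36, 7/9) → index 6
j=8: u_8=529/660 ∈ [7/9, 11/12) → index 8
j=9: u_9=589/660 ∈ [7/9, 11/12) → index 8
j=10: u_10=59/60 ∈ [35/36, 1) → index 10

0 1 1 2 3 4 4 6 8 8 10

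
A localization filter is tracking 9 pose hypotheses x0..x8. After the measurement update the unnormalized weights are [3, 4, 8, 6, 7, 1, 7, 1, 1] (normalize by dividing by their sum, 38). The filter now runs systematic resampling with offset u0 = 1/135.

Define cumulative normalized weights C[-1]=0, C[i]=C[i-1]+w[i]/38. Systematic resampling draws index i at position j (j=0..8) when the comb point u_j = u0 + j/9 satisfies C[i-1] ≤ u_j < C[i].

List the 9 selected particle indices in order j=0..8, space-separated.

0 1 2 2 3 4 4 6 6

C = [3/38, 7/38, 15/38, 21/38, 14/19, 29/38, 18/19, 37/38, 1]
j=0: u_0=1/135 ∈ [0, 3/38) → index 0
j=1: u_1=16/135 ∈ [3/38, 7/38) → index 1
j=2: u_2=31/135 ∈ [7/38, 15/38) → index 2
j=3: u_3=46/135 ∈ [7/38, 15/38) → index 2
j=4: u_4=61/135 ∈ [15/38, 21/38) → index 3
j=5: u_5=76/135 ∈ [21/38, 14/19) → index 4
j=6: u_6=91/135 ∈ [21/38, 14/19) → index 4
j=7: u_7=106/135 ∈ [29/38, 18/19) → index 6
j=8: u_8=121/135 ∈ [29/38, 18/19) → index 6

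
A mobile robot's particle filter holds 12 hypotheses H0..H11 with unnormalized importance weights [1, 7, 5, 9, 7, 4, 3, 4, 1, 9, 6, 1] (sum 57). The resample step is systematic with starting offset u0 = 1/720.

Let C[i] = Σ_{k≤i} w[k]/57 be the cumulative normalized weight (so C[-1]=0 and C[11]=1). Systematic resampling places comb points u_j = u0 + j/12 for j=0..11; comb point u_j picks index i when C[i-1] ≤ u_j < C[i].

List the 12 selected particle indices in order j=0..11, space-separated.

C = [1/57, 8/57, 13/57, 22/57, 29/57, 11/19, 12/19, 40/57, 41/57, 50/57, 56/57, 1]
j=0: u_0=1/720 ∈ [0, 1/57) → index 0
j=1: u_1=61/720 ∈ [1/57, 8/57) → index 1
j=2: u_2=121/720 ∈ [8/57, 13/57) → index 2
j=3: u_3=181/720 ∈ [13/57, 22/57) → index 3
j=4: u_4=241/720 ∈ [13/57, 22/57) → index 3
j=5: u_5=301/720 ∈ [22/57, 29/57) → index 4
j=6: u_6=361/720 ∈ [22/57, 29/57) → index 4
j=7: u_7=421/720 ∈ [11/19, 12/19) → index 6
j=8: u_8=481/720 ∈ [12/19, 40/57) → index 7
j=9: u_9=541/720 ∈ [41/57, 50/57) → index 9
j=10: u_10=601/720 ∈ [41/57, 50/57) → index 9
j=11: u_11=661/720 ∈ [50/57, 56/57) → index 10

0 1 2 3 3 4 4 6 7 9 9 10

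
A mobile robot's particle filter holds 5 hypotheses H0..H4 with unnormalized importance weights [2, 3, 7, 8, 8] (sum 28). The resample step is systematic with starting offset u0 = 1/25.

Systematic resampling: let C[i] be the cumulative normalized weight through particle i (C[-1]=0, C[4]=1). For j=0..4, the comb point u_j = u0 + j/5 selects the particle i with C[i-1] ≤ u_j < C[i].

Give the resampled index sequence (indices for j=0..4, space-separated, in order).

C = [1/14, 5/28, 3/7, 5/7, 1]
j=0: u_0=1/25 ∈ [0, 1/14) → index 0
j=1: u_1=6/25 ∈ [5/28, 3/7) → index 2
j=2: u_2=11/25 ∈ [3/7, 5/7) → index 3
j=3: u_3=16/25 ∈ [3/7, 5/7) → index 3
j=4: u_4=21/25 ∈ [5/7, 1) → index 4

0 2 3 3 4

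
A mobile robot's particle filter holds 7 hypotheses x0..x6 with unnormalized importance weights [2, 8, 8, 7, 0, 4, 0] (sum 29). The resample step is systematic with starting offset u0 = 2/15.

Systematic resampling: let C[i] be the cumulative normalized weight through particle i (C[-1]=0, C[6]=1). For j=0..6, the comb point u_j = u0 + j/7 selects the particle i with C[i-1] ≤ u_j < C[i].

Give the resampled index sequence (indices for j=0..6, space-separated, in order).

C = [2/29, 10/29, 18/29, 25/29, 25/29, 1, 1]
j=0: u_0=2/15 ∈ [2/29, 10/29) → index 1
j=1: u_1=29/105 ∈ [2/29, 10/29) → index 1
j=2: u_2=44/105 ∈ [10/29, 18/29) → index 2
j=3: u_3=59/105 ∈ [10/29, 18/29) → index 2
j=4: u_4=74/105 ∈ [18/29, 25/29) → index 3
j=5: u_5=89/105 ∈ [18/29, 25/29) → index 3
j=6: u_6=104/105 ∈ [25/29, 1) → index 5

1 1 2 2 3 3 5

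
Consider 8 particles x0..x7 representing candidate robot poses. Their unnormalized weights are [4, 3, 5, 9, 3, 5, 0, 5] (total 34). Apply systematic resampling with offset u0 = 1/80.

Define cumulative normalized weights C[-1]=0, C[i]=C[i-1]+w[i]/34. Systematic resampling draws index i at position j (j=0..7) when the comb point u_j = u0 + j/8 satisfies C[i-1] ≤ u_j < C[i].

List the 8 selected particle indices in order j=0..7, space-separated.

C = [2/17, 7/34, 6/17, 21/34, 12/17, 29/34, 29/34, 1]
j=0: u_0=1/80 ∈ [0, 2/17) → index 0
j=1: u_1=11/80 ∈ [2/17, 7/34) → index 1
j=2: u_2=21/80 ∈ [7/34, 6/17) → index 2
j=3: u_3=31/80 ∈ [6/17, 21/34) → index 3
j=4: u_4=41/80 ∈ [6/17, 21/34) → index 3
j=5: u_5=51/80 ∈ [21/34, 12/17) → index 4
j=6: u_6=61/80 ∈ [12/17, 29/34) → index 5
j=7: u_7=71/80 ∈ [29/34, 1) → index 7

0 1 2 3 3 4 5 7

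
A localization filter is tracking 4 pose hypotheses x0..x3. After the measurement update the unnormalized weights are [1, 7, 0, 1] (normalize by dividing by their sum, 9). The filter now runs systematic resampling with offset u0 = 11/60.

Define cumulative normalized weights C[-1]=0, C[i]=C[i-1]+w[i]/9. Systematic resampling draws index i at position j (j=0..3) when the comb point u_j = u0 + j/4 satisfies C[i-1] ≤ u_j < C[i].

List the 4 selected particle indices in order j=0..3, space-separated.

1 1 1 3

C = [1/9, 8/9, 8/9, 1]
j=0: u_0=11/60 ∈ [1/9, 8/9) → index 1
j=1: u_1=13/30 ∈ [1/9, 8/9) → index 1
j=2: u_2=41/60 ∈ [1/9, 8/9) → index 1
j=3: u_3=14/15 ∈ [8/9, 1) → index 3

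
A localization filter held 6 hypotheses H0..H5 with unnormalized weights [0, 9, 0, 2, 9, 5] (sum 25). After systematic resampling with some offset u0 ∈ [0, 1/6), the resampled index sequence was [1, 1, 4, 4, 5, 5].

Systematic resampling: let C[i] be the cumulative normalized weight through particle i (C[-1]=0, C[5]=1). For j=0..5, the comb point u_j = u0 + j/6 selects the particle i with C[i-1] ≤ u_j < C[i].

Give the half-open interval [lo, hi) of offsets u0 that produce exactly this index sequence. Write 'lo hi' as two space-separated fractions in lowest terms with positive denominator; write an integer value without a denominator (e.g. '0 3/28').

C = [0, 9/25, 9/25, 11/25, 4/5, 1]
j=0 picked index 1: u0 ∈ [0, 9/25)
j=1 picked index 1: u0 ∈ [-1/6, 29/150)
j=2 picked index 4: u0 ∈ [8/75, 7/15)
j=3 picked index 4: u0 ∈ [-3/50, 3/10)
j=4 picked index 5: u0 ∈ [2/15, 1/3)
j=5 picked index 5: u0 ∈ [-1/30, 1/6)
intersection: [2/15, 1/6)

2/15 1/6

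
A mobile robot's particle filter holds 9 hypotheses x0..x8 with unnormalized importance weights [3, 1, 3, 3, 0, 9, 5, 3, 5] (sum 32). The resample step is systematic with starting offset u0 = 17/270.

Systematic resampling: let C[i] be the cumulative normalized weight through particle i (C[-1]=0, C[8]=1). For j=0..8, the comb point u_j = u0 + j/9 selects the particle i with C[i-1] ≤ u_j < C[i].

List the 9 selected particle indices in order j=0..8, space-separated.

0 2 3 5 5 6 6 7 8

C = [3/32, 1/8, 7/32, 5/16, 5/16, 19/32, 3/4, 27/32, 1]
j=0: u_0=17/270 ∈ [0, 3/32) → index 0
j=1: u_1=47/270 ∈ [1/8, 7/32) → index 2
j=2: u_2=77/270 ∈ [7/32, 5/16) → index 3
j=3: u_3=107/270 ∈ [5/16, 19/32) → index 5
j=4: u_4=137/270 ∈ [5/16, 19/32) → index 5
j=5: u_5=167/270 ∈ [19/32, 3/4) → index 6
j=6: u_6=197/270 ∈ [19/32, 3/4) → index 6
j=7: u_7=227/270 ∈ [3/4, 27/32) → index 7
j=8: u_8=257/270 ∈ [27/32, 1) → index 8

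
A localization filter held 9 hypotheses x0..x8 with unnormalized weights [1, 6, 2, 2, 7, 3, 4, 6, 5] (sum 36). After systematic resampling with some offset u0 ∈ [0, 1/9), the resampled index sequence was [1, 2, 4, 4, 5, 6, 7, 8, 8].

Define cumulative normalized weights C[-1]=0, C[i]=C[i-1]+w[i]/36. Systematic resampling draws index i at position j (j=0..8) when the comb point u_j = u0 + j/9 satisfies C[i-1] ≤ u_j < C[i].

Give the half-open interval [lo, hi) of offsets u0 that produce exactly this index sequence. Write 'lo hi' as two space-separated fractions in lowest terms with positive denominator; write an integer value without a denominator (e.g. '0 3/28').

C = [1/36, 7/36, 1/4, 11/36, 1/2, 7/12, 25/36, 31/36, 1]
j=0 picked index 1: u0 ∈ [1/36, 7/36)
j=1 picked index 2: u0 ∈ [1/12, 5/36)
j=2 picked index 4: u0 ∈ [1/12, 5/18)
j=3 picked index 4: u0 ∈ [-1/36, 1/6)
j=4 picked index 5: u0 ∈ [1/18, 5/36)
j=5 picked index 6: u0 ∈ [1/36, 5/36)
j=6 picked index 7: u0 ∈ [1/36, 7/36)
j=7 picked index 8: u0 ∈ [1/12, 2/9)
j=8 picked index 8: u0 ∈ [-1/36, 1/9)
intersection: [1/12, 1/9)

1/12 1/9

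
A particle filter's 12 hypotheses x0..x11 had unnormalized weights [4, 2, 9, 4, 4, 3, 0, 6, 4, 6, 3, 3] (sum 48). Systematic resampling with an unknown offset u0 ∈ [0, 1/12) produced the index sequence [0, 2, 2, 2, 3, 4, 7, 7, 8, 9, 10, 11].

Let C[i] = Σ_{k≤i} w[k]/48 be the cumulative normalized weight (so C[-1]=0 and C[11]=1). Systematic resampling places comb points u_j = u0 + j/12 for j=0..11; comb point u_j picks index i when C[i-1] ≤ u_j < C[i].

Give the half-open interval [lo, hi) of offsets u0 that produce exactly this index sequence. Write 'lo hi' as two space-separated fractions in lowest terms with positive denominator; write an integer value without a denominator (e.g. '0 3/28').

1/24 1/16

C = [1/12, 1/8, 5/16, 19/48, 23/48, 13/24, 13/24, 2/3, 3/4, 7/8, 15/16, 1]
j=0 picked index 0: u0 ∈ [0, 1/12)
j=1 picked index 2: u0 ∈ [1/24, 11/48)
j=2 picked index 2: u0 ∈ [-1/24, 7/48)
j=3 picked index 2: u0 ∈ [-1/8, 1/16)
j=4 picked index 3: u0 ∈ [-1/48, 1/16)
j=5 picked index 4: u0 ∈ [-1/48, 1/16)
j=6 picked index 7: u0 ∈ [1/24, 1/6)
j=7 picked index 7: u0 ∈ [-1/24, 1/12)
j=8 picked index 8: u0 ∈ [0, 1/12)
j=9 picked index 9: u0 ∈ [0, 1/8)
j=10 picked index 10: u0 ∈ [1/24, 5/48)
j=11 picked index 11: u0 ∈ [1/48, 1/12)
intersection: [1/24, 1/16)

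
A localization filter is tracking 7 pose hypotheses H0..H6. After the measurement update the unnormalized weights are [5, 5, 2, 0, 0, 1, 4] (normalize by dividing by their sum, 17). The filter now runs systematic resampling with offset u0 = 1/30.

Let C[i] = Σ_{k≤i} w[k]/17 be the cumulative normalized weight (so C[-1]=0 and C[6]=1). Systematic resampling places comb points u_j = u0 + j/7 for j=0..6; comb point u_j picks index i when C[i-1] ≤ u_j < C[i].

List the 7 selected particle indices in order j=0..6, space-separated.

C = [5/17, 10/17, 12/17, 12/17, 12/17, 13/17, 1]
j=0: u_0=1/30 ∈ [0, 5/17) → index 0
j=1: u_1=37/210 ∈ [0, 5/17) → index 0
j=2: u_2=67/210 ∈ [5/17, 10/17) → index 1
j=3: u_3=97/210 ∈ [5/17, 10/17) → index 1
j=4: u_4=127/210 ∈ [10/17, 12/17) → index 2
j=5: u_5=157/210 ∈ [12/17, 13/17) → index 5
j=6: u_6=187/210 ∈ [13/17, 1) → index 6

0 0 1 1 2 5 6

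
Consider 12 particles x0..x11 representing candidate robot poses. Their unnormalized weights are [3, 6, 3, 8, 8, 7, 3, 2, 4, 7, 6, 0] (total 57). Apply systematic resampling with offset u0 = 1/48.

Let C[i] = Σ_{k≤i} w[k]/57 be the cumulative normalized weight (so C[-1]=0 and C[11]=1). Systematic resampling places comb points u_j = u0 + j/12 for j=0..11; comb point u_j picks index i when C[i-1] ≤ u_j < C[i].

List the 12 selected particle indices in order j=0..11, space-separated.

C = [1/19, 3/19, 4/19, 20/57, 28/57, 35/57, 2/3, 40/57, 44/57, 17/19, 1, 1]
j=0: u_0=1/48 ∈ [0, 1/19) → index 0
j=1: u_1=5/48 ∈ [1/19, 3/19) → index 1
j=2: u_2=3/16 ∈ [3/19, 4/19) → index 2
j=3: u_3=13/48 ∈ [4/19, 20/57) → index 3
j=4: u_4=17/48 ∈ [20/57, 28/57) → index 4
j=5: u_5=7/16 ∈ [20/57, 28/57) → index 4
j=6: u_6=25/48 ∈ [28/57, 35/57) → index 5
j=7: u_7=29/48 ∈ [28/57, 35/57) → index 5
j=8: u_8=11/16 ∈ [2/3, 40/57) → index 7
j=9: u_9=37/48 ∈ [40/57, 44/57) → index 8
j=10: u_10=41/48 ∈ [44/57, 17/19) → index 9
j=11: u_11=15/16 ∈ [17/19, 1) → index 10

0 1 2 3 4 4 5 5 7 8 9 10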